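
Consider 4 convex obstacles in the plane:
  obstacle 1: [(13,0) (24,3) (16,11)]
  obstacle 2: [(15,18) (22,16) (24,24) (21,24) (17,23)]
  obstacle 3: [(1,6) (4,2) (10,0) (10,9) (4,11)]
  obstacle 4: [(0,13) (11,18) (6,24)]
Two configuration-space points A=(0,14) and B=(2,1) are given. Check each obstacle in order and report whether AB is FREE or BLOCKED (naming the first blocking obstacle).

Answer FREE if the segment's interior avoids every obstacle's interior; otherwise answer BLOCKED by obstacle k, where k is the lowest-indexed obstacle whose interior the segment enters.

BLOCKED by obstacle 3

Obstacle 1 [(13,0) (24,3) (16,11)]:
  edge (13,0)–(24,3): clear
  edge (24,3)–(16,11): clear
  edge (16,11)–(13,0): clear
  midpoint (1,15/2) outside
  → clear
Obstacle 2 [(15,18) (22,16) (24,24) (21,24) (17,23)]:
  edge (15,18)–(22,16): clear
  edge (22,16)–(24,24): clear
  edge (24,24)–(21,24): clear
  edge (21,24)–(17,23): clear
  edge (17,23)–(15,18): clear
  midpoint (1,15/2) outside
  → clear
Obstacle 3 [(1,6) (4,2) (10,0) (10,9) (4,11)]:
  edge (1,6)–(4,2): crosses AB
  edge (4,2)–(10,0): clear
  edge (10,0)–(10,9): clear
  edge (10,9)–(4,11): clear
  edge (4,11)–(1,6): crosses AB
  → BLOCKED
Obstacle 4 [(0,13) (11,18) (6,24)]:
  edge (0,13)–(11,18): crosses AB
  edge (11,18)–(6,24): clear
  edge (6,24)–(0,13): crosses AB
  → BLOCKED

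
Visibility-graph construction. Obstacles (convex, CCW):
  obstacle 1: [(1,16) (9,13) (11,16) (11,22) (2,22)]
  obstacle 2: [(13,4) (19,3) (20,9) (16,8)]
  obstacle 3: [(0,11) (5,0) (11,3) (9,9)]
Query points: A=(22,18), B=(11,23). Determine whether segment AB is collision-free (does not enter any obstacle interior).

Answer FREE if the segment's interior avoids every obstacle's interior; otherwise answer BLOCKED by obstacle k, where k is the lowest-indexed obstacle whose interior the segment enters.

FREE

Obstacle 1 [(1,16) (9,13) (11,16) (11,22) (2,22)]:
  edge (1,16)–(9,13): clear
  edge (9,13)–(11,16): clear
  edge (11,16)–(11,22): clear
  edge (11,22)–(2,22): clear
  edge (2,22)–(1,16): clear
  midpoint (33/2,41/2) outside
  → clear
Obstacle 2 [(13,4) (19,3) (20,9) (16,8)]:
  edge (13,4)–(19,3): clear
  edge (19,3)–(20,9): clear
  edge (20,9)–(16,8): clear
  edge (16,8)–(13,4): clear
  midpoint (33/2,41/2) outside
  → clear
Obstacle 3 [(0,11) (5,0) (11,3) (9,9)]:
  edge (0,11)–(5,0): clear
  edge (5,0)–(11,3): clear
  edge (11,3)–(9,9): clear
  edge (9,9)–(0,11): clear
  midpoint (33/2,41/2) outside
  → clear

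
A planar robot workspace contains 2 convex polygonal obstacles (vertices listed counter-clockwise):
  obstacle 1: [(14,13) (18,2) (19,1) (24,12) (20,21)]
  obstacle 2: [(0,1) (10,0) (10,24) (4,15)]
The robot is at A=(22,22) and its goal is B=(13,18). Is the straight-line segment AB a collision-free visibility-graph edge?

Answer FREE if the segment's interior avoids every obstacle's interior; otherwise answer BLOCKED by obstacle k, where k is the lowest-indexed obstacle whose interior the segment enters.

Obstacle 1 [(14,13) (18,2) (19,1) (24,12) (20,21)]:
  edge (14,13)–(18,2): clear
  edge (18,2)–(19,1): clear
  edge (19,1)–(24,12): clear
  edge (24,12)–(20,21): clear
  edge (20,21)–(14,13): clear
  midpoint (35/2,20) outside
  → clear
Obstacle 2 [(0,1) (10,0) (10,24) (4,15)]:
  edge (0,1)–(10,0): clear
  edge (10,0)–(10,24): clear
  edge (10,24)–(4,15): clear
  edge (4,15)–(0,1): clear
  midpoint (35/2,20) outside
  → clear

FREE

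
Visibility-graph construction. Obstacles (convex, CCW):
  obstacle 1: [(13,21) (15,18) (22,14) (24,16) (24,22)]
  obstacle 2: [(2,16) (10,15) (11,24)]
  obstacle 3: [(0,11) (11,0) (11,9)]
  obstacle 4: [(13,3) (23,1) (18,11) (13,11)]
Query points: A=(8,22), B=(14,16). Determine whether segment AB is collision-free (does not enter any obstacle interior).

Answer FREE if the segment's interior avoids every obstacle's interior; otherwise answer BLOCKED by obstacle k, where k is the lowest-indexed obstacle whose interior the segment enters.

Obstacle 1 [(13,21) (15,18) (22,14) (24,16) (24,22)]:
  edge (13,21)–(15,18): clear
  edge (15,18)–(22,14): clear
  edge (22,14)–(24,16): clear
  edge (24,16)–(24,22): clear
  edge (24,22)–(13,21): clear
  midpoint (11,19) outside
  → clear
Obstacle 2 [(2,16) (10,15) (11,24)]:
  edge (2,16)–(10,15): clear
  edge (10,15)–(11,24): crosses AB
  edge (11,24)–(2,16): crosses AB
  → BLOCKED
Obstacle 3 [(0,11) (11,0) (11,9)]:
  edge (0,11)–(11,0): clear
  edge (11,0)–(11,9): clear
  edge (11,9)–(0,11): clear
  midpoint (11,19) outside
  → clear
Obstacle 4 [(13,3) (23,1) (18,11) (13,11)]:
  edge (13,3)–(23,1): clear
  edge (23,1)–(18,11): clear
  edge (18,11)–(13,11): clear
  edge (13,11)–(13,3): clear
  midpoint (11,19) outside
  → clear

BLOCKED by obstacle 2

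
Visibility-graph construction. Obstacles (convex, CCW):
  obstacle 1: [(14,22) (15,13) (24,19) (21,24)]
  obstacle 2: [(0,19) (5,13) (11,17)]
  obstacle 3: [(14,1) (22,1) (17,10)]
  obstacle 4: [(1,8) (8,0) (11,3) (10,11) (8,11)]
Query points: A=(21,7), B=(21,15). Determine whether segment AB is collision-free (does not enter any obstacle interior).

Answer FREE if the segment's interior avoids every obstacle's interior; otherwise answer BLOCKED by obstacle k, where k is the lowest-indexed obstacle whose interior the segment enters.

FREE

Obstacle 1 [(14,22) (15,13) (24,19) (21,24)]:
  edge (14,22)–(15,13): clear
  edge (15,13)–(24,19): clear
  edge (24,19)–(21,24): clear
  edge (21,24)–(14,22): clear
  midpoint (21,11) outside
  → clear
Obstacle 2 [(0,19) (5,13) (11,17)]:
  edge (0,19)–(5,13): clear
  edge (5,13)–(11,17): clear
  edge (11,17)–(0,19): clear
  midpoint (21,11) outside
  → clear
Obstacle 3 [(14,1) (22,1) (17,10)]:
  edge (14,1)–(22,1): clear
  edge (22,1)–(17,10): clear
  edge (17,10)–(14,1): clear
  midpoint (21,11) outside
  → clear
Obstacle 4 [(1,8) (8,0) (11,3) (10,11) (8,11)]:
  edge (1,8)–(8,0): clear
  edge (8,0)–(11,3): clear
  edge (11,3)–(10,11): clear
  edge (10,11)–(8,11): clear
  edge (8,11)–(1,8): clear
  midpoint (21,11) outside
  → clear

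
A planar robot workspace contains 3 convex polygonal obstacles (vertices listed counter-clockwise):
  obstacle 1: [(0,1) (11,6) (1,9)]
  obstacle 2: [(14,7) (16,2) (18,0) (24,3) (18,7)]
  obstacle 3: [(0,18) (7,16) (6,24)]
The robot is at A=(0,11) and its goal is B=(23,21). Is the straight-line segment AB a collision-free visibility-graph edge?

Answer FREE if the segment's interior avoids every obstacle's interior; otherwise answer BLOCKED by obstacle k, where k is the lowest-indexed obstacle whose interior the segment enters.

FREE

Obstacle 1 [(0,1) (11,6) (1,9)]:
  edge (0,1)–(11,6): clear
  edge (11,6)–(1,9): clear
  edge (1,9)–(0,1): clear
  midpoint (23/2,16) outside
  → clear
Obstacle 2 [(14,7) (16,2) (18,0) (24,3) (18,7)]:
  edge (14,7)–(16,2): clear
  edge (16,2)–(18,0): clear
  edge (18,0)–(24,3): clear
  edge (24,3)–(18,7): clear
  edge (18,7)–(14,7): clear
  midpoint (23/2,16) outside
  → clear
Obstacle 3 [(0,18) (7,16) (6,24)]:
  edge (0,18)–(7,16): clear
  edge (7,16)–(6,24): clear
  edge (6,24)–(0,18): clear
  midpoint (23/2,16) outside
  → clear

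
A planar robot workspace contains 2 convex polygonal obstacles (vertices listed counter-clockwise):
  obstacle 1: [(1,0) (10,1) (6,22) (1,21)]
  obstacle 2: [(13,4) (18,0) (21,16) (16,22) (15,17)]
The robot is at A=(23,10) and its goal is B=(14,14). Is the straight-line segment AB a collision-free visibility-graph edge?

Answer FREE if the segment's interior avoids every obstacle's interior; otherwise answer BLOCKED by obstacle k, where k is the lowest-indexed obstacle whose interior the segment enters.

BLOCKED by obstacle 2

Obstacle 1 [(1,0) (10,1) (6,22) (1,21)]:
  edge (1,0)–(10,1): clear
  edge (10,1)–(6,22): clear
  edge (6,22)–(1,21): clear
  edge (1,21)–(1,0): clear
  midpoint (37/2,12) outside
  → clear
Obstacle 2 [(13,4) (18,0) (21,16) (16,22) (15,17)]:
  edge (13,4)–(18,0): clear
  edge (18,0)–(21,16): crosses AB
  edge (21,16)–(16,22): clear
  edge (16,22)–(15,17): clear
  edge (15,17)–(13,4): crosses AB
  → BLOCKED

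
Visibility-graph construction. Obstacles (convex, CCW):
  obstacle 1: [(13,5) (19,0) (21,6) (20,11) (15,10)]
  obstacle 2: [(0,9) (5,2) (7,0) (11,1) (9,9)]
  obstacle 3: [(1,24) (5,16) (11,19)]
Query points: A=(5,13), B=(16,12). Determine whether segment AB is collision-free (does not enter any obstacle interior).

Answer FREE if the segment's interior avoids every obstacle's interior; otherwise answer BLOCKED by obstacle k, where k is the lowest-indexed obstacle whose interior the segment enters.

Obstacle 1 [(13,5) (19,0) (21,6) (20,11) (15,10)]:
  edge (13,5)–(19,0): clear
  edge (19,0)–(21,6): clear
  edge (21,6)–(20,11): clear
  edge (20,11)–(15,10): clear
  edge (15,10)–(13,5): clear
  midpoint (21/2,25/2) outside
  → clear
Obstacle 2 [(0,9) (5,2) (7,0) (11,1) (9,9)]:
  edge (0,9)–(5,2): clear
  edge (5,2)–(7,0): clear
  edge (7,0)–(11,1): clear
  edge (11,1)–(9,9): clear
  edge (9,9)–(0,9): clear
  midpoint (21/2,25/2) outside
  → clear
Obstacle 3 [(1,24) (5,16) (11,19)]:
  edge (1,24)–(5,16): clear
  edge (5,16)–(11,19): clear
  edge (11,19)–(1,24): clear
  midpoint (21/2,25/2) outside
  → clear

FREE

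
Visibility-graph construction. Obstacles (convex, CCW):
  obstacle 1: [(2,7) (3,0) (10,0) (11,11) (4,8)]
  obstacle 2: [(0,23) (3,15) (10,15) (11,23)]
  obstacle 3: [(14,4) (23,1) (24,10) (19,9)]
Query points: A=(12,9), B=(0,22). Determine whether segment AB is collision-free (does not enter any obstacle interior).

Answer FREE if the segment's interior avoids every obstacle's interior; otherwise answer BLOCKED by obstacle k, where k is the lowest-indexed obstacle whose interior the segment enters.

Obstacle 1 [(2,7) (3,0) (10,0) (11,11) (4,8)]:
  edge (2,7)–(3,0): clear
  edge (3,0)–(10,0): clear
  edge (10,0)–(11,11): crosses AB
  edge (11,11)–(4,8): crosses AB
  edge (4,8)–(2,7): clear
  → BLOCKED
Obstacle 2 [(0,23) (3,15) (10,15) (11,23)]:
  edge (0,23)–(3,15): crosses AB
  edge (3,15)–(10,15): crosses AB
  edge (10,15)–(11,23): clear
  edge (11,23)–(0,23): clear
  → BLOCKED
Obstacle 3 [(14,4) (23,1) (24,10) (19,9)]:
  edge (14,4)–(23,1): clear
  edge (23,1)–(24,10): clear
  edge (24,10)–(19,9): clear
  edge (19,9)–(14,4): clear
  midpoint (6,31/2) outside
  → clear

BLOCKED by obstacle 1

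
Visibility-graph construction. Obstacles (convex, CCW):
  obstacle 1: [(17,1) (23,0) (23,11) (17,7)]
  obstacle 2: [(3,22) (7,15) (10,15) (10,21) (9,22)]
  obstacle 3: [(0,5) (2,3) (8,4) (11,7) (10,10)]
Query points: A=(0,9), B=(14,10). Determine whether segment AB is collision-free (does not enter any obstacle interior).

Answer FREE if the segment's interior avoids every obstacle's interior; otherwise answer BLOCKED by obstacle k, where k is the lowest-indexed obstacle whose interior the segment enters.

BLOCKED by obstacle 3

Obstacle 1 [(17,1) (23,0) (23,11) (17,7)]:
  edge (17,1)–(23,0): clear
  edge (23,0)–(23,11): clear
  edge (23,11)–(17,7): clear
  edge (17,7)–(17,1): clear
  midpoint (7,19/2) outside
  → clear
Obstacle 2 [(3,22) (7,15) (10,15) (10,21) (9,22)]:
  edge (3,22)–(7,15): clear
  edge (7,15)–(10,15): clear
  edge (10,15)–(10,21): clear
  edge (10,21)–(9,22): clear
  edge (9,22)–(3,22): clear
  midpoint (7,19/2) outside
  → clear
Obstacle 3 [(0,5) (2,3) (8,4) (11,7) (10,10)]:
  edge (0,5)–(2,3): clear
  edge (2,3)–(8,4): clear
  edge (8,4)–(11,7): clear
  edge (11,7)–(10,10): crosses AB
  edge (10,10)–(0,5): crosses AB
  → BLOCKED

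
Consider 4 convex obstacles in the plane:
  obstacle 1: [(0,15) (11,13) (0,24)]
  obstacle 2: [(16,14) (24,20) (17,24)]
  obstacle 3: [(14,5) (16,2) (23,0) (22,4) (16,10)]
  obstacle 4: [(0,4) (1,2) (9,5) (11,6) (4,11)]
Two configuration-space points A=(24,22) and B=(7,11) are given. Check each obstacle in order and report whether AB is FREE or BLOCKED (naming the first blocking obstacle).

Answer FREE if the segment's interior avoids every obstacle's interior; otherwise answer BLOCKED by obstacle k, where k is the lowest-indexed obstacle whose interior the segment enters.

BLOCKED by obstacle 1

Obstacle 1 [(0,15) (11,13) (0,24)]:
  edge (0,15)–(11,13): crosses AB
  edge (11,13)–(0,24): crosses AB
  edge (0,24)–(0,15): clear
  → BLOCKED
Obstacle 2 [(16,14) (24,20) (17,24)]:
  edge (16,14)–(24,20): clear
  edge (24,20)–(17,24): crosses AB
  edge (17,24)–(16,14): crosses AB
  → BLOCKED
Obstacle 3 [(14,5) (16,2) (23,0) (22,4) (16,10)]:
  edge (14,5)–(16,2): clear
  edge (16,2)–(23,0): clear
  edge (23,0)–(22,4): clear
  edge (22,4)–(16,10): clear
  edge (16,10)–(14,5): clear
  midpoint (31/2,33/2) outside
  → clear
Obstacle 4 [(0,4) (1,2) (9,5) (11,6) (4,11)]:
  edge (0,4)–(1,2): clear
  edge (1,2)–(9,5): clear
  edge (9,5)–(11,6): clear
  edge (11,6)–(4,11): clear
  edge (4,11)–(0,4): clear
  midpoint (31/2,33/2) outside
  → clear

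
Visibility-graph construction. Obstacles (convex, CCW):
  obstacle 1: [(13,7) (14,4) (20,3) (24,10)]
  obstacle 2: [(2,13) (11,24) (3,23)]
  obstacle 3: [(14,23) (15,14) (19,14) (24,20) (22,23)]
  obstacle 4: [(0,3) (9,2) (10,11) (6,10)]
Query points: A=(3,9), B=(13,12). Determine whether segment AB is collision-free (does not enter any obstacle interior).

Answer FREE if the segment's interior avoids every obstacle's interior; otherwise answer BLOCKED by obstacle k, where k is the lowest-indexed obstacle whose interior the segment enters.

Obstacle 1 [(13,7) (14,4) (20,3) (24,10)]:
  edge (13,7)–(14,4): clear
  edge (14,4)–(20,3): clear
  edge (20,3)–(24,10): clear
  edge (24,10)–(13,7): clear
  midpoint (8,21/2) outside
  → clear
Obstacle 2 [(2,13) (11,24) (3,23)]:
  edge (2,13)–(11,24): clear
  edge (11,24)–(3,23): clear
  edge (3,23)–(2,13): clear
  midpoint (8,21/2) outside
  → clear
Obstacle 3 [(14,23) (15,14) (19,14) (24,20) (22,23)]:
  edge (14,23)–(15,14): clear
  edge (15,14)–(19,14): clear
  edge (19,14)–(24,20): clear
  edge (24,20)–(22,23): clear
  edge (22,23)–(14,23): clear
  midpoint (8,21/2) outside
  → clear
Obstacle 4 [(0,3) (9,2) (10,11) (6,10)]:
  edge (0,3)–(9,2): clear
  edge (9,2)–(10,11): clear
  edge (10,11)–(6,10): crosses AB
  edge (6,10)–(0,3): crosses AB
  → BLOCKED

BLOCKED by obstacle 4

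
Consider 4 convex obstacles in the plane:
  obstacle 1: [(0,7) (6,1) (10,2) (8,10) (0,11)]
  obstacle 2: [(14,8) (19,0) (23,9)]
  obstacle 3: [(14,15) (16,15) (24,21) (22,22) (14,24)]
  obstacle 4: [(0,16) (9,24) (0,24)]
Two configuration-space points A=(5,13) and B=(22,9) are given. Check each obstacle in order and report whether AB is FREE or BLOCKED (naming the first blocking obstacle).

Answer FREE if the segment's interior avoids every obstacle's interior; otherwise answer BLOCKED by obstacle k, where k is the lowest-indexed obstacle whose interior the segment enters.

FREE

Obstacle 1 [(0,7) (6,1) (10,2) (8,10) (0,11)]:
  edge (0,7)–(6,1): clear
  edge (6,1)–(10,2): clear
  edge (10,2)–(8,10): clear
  edge (8,10)–(0,11): clear
  edge (0,11)–(0,7): clear
  midpoint (27/2,11) outside
  → clear
Obstacle 2 [(14,8) (19,0) (23,9)]:
  edge (14,8)–(19,0): clear
  edge (19,0)–(23,9): clear
  edge (23,9)–(14,8): clear
  midpoint (27/2,11) outside
  → clear
Obstacle 3 [(14,15) (16,15) (24,21) (22,22) (14,24)]:
  edge (14,15)–(16,15): clear
  edge (16,15)–(24,21): clear
  edge (24,21)–(22,22): clear
  edge (22,22)–(14,24): clear
  edge (14,24)–(14,15): clear
  midpoint (27/2,11) outside
  → clear
Obstacle 4 [(0,16) (9,24) (0,24)]:
  edge (0,16)–(9,24): clear
  edge (9,24)–(0,24): clear
  edge (0,24)–(0,16): clear
  midpoint (27/2,11) outside
  → clear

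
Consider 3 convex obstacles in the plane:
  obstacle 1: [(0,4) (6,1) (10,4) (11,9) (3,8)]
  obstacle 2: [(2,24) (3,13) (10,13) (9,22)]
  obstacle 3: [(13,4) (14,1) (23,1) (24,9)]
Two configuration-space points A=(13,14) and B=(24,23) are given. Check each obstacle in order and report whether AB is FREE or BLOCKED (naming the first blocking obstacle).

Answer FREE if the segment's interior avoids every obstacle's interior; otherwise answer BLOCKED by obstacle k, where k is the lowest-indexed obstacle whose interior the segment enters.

FREE

Obstacle 1 [(0,4) (6,1) (10,4) (11,9) (3,8)]:
  edge (0,4)–(6,1): clear
  edge (6,1)–(10,4): clear
  edge (10,4)–(11,9): clear
  edge (11,9)–(3,8): clear
  edge (3,8)–(0,4): clear
  midpoint (37/2,37/2) outside
  → clear
Obstacle 2 [(2,24) (3,13) (10,13) (9,22)]:
  edge (2,24)–(3,13): clear
  edge (3,13)–(10,13): clear
  edge (10,13)–(9,22): clear
  edge (9,22)–(2,24): clear
  midpoint (37/2,37/2) outside
  → clear
Obstacle 3 [(13,4) (14,1) (23,1) (24,9)]:
  edge (13,4)–(14,1): clear
  edge (14,1)–(23,1): clear
  edge (23,1)–(24,9): clear
  edge (24,9)–(13,4): clear
  midpoint (37/2,37/2) outside
  → clear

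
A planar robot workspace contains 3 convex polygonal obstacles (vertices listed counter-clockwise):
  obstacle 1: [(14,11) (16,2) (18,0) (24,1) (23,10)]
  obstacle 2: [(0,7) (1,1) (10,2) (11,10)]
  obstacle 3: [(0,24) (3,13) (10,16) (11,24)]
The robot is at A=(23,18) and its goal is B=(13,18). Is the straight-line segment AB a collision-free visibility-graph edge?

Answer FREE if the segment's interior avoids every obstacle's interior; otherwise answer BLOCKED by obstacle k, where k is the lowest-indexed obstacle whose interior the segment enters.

FREE

Obstacle 1 [(14,11) (16,2) (18,0) (24,1) (23,10)]:
  edge (14,11)–(16,2): clear
  edge (16,2)–(18,0): clear
  edge (18,0)–(24,1): clear
  edge (24,1)–(23,10): clear
  edge (23,10)–(14,11): clear
  midpoint (18,18) outside
  → clear
Obstacle 2 [(0,7) (1,1) (10,2) (11,10)]:
  edge (0,7)–(1,1): clear
  edge (1,1)–(10,2): clear
  edge (10,2)–(11,10): clear
  edge (11,10)–(0,7): clear
  midpoint (18,18) outside
  → clear
Obstacle 3 [(0,24) (3,13) (10,16) (11,24)]:
  edge (0,24)–(3,13): clear
  edge (3,13)–(10,16): clear
  edge (10,16)–(11,24): clear
  edge (11,24)–(0,24): clear
  midpoint (18,18) outside
  → clear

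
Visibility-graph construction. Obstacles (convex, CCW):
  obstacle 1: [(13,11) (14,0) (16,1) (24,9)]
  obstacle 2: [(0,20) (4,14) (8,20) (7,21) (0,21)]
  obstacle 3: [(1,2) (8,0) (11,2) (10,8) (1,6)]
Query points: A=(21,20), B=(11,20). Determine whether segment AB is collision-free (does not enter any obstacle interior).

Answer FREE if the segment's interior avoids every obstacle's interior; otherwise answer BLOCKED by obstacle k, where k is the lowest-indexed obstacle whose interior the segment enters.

Obstacle 1 [(13,11) (14,0) (16,1) (24,9)]:
  edge (13,11)–(14,0): clear
  edge (14,0)–(16,1): clear
  edge (16,1)–(24,9): clear
  edge (24,9)–(13,11): clear
  midpoint (16,20) outside
  → clear
Obstacle 2 [(0,20) (4,14) (8,20) (7,21) (0,21)]:
  edge (0,20)–(4,14): clear
  edge (4,14)–(8,20): clear
  edge (8,20)–(7,21): clear
  edge (7,21)–(0,21): clear
  edge (0,21)–(0,20): clear
  midpoint (16,20) outside
  → clear
Obstacle 3 [(1,2) (8,0) (11,2) (10,8) (1,6)]:
  edge (1,2)–(8,0): clear
  edge (8,0)–(11,2): clear
  edge (11,2)–(10,8): clear
  edge (10,8)–(1,6): clear
  edge (1,6)–(1,2): clear
  midpoint (16,20) outside
  → clear

FREE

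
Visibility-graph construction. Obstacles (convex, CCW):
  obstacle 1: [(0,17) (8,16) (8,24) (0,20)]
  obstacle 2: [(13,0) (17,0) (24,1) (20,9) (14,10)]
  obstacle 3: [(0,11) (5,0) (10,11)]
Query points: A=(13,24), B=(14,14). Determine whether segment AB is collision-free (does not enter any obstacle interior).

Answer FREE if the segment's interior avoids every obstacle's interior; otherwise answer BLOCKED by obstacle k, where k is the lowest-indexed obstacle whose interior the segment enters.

Obstacle 1 [(0,17) (8,16) (8,24) (0,20)]:
  edge (0,17)–(8,16): clear
  edge (8,16)–(8,24): clear
  edge (8,24)–(0,20): clear
  edge (0,20)–(0,17): clear
  midpoint (27/2,19) outside
  → clear
Obstacle 2 [(13,0) (17,0) (24,1) (20,9) (14,10)]:
  edge (13,0)–(17,0): clear
  edge (17,0)–(24,1): clear
  edge (24,1)–(20,9): clear
  edge (20,9)–(14,10): clear
  edge (14,10)–(13,0): clear
  midpoint (27/2,19) outside
  → clear
Obstacle 3 [(0,11) (5,0) (10,11)]:
  edge (0,11)–(5,0): clear
  edge (5,0)–(10,11): clear
  edge (10,11)–(0,11): clear
  midpoint (27/2,19) outside
  → clear

FREE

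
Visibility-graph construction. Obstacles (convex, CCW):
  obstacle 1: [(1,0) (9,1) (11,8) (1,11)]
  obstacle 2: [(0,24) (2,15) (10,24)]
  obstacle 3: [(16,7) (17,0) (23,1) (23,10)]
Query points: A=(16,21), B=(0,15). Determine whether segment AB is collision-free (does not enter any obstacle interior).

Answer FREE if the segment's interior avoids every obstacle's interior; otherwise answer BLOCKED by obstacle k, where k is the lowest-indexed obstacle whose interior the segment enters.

Obstacle 1 [(1,0) (9,1) (11,8) (1,11)]:
  edge (1,0)–(9,1): clear
  edge (9,1)–(11,8): clear
  edge (11,8)–(1,11): clear
  edge (1,11)–(1,0): clear
  midpoint (8,18) outside
  → clear
Obstacle 2 [(0,24) (2,15) (10,24)]:
  edge (0,24)–(2,15): crosses AB
  edge (2,15)–(10,24): crosses AB
  edge (10,24)–(0,24): clear
  → BLOCKED
Obstacle 3 [(16,7) (17,0) (23,1) (23,10)]:
  edge (16,7)–(17,0): clear
  edge (17,0)–(23,1): clear
  edge (23,1)–(23,10): clear
  edge (23,10)–(16,7): clear
  midpoint (8,18) outside
  → clear

BLOCKED by obstacle 2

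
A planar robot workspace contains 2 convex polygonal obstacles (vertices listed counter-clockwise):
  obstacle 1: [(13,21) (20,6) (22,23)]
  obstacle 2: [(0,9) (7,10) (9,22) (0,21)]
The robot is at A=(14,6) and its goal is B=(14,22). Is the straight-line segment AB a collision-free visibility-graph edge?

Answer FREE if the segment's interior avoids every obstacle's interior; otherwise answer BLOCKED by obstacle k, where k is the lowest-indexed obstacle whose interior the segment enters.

BLOCKED by obstacle 1

Obstacle 1 [(13,21) (20,6) (22,23)]:
  edge (13,21)–(20,6): crosses AB
  edge (20,6)–(22,23): clear
  edge (22,23)–(13,21): crosses AB
  → BLOCKED
Obstacle 2 [(0,9) (7,10) (9,22) (0,21)]:
  edge (0,9)–(7,10): clear
  edge (7,10)–(9,22): clear
  edge (9,22)–(0,21): clear
  edge (0,21)–(0,9): clear
  midpoint (14,14) outside
  → clear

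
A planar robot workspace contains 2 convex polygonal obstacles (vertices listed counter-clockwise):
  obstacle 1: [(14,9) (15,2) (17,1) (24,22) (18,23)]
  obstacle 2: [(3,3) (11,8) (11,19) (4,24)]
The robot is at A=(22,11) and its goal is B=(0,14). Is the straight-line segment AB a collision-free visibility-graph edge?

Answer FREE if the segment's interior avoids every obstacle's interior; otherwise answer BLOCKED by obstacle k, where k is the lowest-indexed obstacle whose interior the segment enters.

BLOCKED by obstacle 1

Obstacle 1 [(14,9) (15,2) (17,1) (24,22) (18,23)]:
  edge (14,9)–(15,2): clear
  edge (15,2)–(17,1): clear
  edge (17,1)–(24,22): crosses AB
  edge (24,22)–(18,23): clear
  edge (18,23)–(14,9): crosses AB
  → BLOCKED
Obstacle 2 [(3,3) (11,8) (11,19) (4,24)]:
  edge (3,3)–(11,8): clear
  edge (11,8)–(11,19): crosses AB
  edge (11,19)–(4,24): clear
  edge (4,24)–(3,3): crosses AB
  → BLOCKED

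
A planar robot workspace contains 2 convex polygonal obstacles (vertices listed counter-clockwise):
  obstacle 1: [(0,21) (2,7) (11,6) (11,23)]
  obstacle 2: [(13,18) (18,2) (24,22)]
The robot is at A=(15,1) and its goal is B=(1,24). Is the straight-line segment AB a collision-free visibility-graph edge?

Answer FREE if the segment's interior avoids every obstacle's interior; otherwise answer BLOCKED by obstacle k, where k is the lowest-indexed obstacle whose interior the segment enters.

Obstacle 1 [(0,21) (2,7) (11,6) (11,23)]:
  edge (0,21)–(2,7): clear
  edge (2,7)–(11,6): clear
  edge (11,6)–(11,23): crosses AB
  edge (11,23)–(0,21): crosses AB
  → BLOCKED
Obstacle 2 [(13,18) (18,2) (24,22)]:
  edge (13,18)–(18,2): clear
  edge (18,2)–(24,22): clear
  edge (24,22)–(13,18): clear
  midpoint (8,25/2) outside
  → clear

BLOCKED by obstacle 1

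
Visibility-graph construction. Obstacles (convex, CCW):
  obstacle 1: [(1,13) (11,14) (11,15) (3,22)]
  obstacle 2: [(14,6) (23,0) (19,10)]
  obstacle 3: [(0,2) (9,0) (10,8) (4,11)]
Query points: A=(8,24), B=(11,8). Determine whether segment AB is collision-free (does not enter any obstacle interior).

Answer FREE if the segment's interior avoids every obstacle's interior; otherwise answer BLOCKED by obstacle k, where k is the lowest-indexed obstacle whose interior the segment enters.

BLOCKED by obstacle 1

Obstacle 1 [(1,13) (11,14) (11,15) (3,22)]:
  edge (1,13)–(11,14): crosses AB
  edge (11,14)–(11,15): clear
  edge (11,15)–(3,22): crosses AB
  edge (3,22)–(1,13): clear
  → BLOCKED
Obstacle 2 [(14,6) (23,0) (19,10)]:
  edge (14,6)–(23,0): clear
  edge (23,0)–(19,10): clear
  edge (19,10)–(14,6): clear
  midpoint (19/2,16) outside
  → clear
Obstacle 3 [(0,2) (9,0) (10,8) (4,11)]:
  edge (0,2)–(9,0): clear
  edge (9,0)–(10,8): clear
  edge (10,8)–(4,11): clear
  edge (4,11)–(0,2): clear
  midpoint (19/2,16) outside
  → clear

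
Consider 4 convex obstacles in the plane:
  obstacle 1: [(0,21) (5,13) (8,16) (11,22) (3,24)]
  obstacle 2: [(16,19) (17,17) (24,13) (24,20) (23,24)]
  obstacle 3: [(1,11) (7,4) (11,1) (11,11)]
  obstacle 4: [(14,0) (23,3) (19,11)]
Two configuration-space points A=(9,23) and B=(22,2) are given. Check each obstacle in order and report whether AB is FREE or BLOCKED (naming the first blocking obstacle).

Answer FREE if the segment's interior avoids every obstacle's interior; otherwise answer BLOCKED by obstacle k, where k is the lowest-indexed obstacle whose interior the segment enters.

BLOCKED by obstacle 1

Obstacle 1 [(0,21) (5,13) (8,16) (11,22) (3,24)]:
  edge (0,21)–(5,13): clear
  edge (5,13)–(8,16): clear
  edge (8,16)–(11,22): crosses AB
  edge (11,22)–(3,24): crosses AB
  edge (3,24)–(0,21): clear
  → BLOCKED
Obstacle 2 [(16,19) (17,17) (24,13) (24,20) (23,24)]:
  edge (16,19)–(17,17): clear
  edge (17,17)–(24,13): clear
  edge (24,13)–(24,20): clear
  edge (24,20)–(23,24): clear
  edge (23,24)–(16,19): clear
  midpoint (31/2,25/2) outside
  → clear
Obstacle 3 [(1,11) (7,4) (11,1) (11,11)]:
  edge (1,11)–(7,4): clear
  edge (7,4)–(11,1): clear
  edge (11,1)–(11,11): clear
  edge (11,11)–(1,11): clear
  midpoint (31/2,25/2) outside
  → clear
Obstacle 4 [(14,0) (23,3) (19,11)]:
  edge (14,0)–(23,3): crosses AB
  edge (23,3)–(19,11): clear
  edge (19,11)–(14,0): crosses AB
  → BLOCKED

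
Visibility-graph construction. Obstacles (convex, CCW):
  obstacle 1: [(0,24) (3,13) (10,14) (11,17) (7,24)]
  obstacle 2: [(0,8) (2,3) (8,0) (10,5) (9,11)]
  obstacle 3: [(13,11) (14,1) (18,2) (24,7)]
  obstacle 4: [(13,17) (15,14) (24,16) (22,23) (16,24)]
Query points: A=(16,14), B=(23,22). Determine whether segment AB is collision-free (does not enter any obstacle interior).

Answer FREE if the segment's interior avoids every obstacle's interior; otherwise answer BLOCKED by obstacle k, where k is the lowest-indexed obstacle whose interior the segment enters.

BLOCKED by obstacle 4

Obstacle 1 [(0,24) (3,13) (10,14) (11,17) (7,24)]:
  edge (0,24)–(3,13): clear
  edge (3,13)–(10,14): clear
  edge (10,14)–(11,17): clear
  edge (11,17)–(7,24): clear
  edge (7,24)–(0,24): clear
  midpoint (39/2,18) outside
  → clear
Obstacle 2 [(0,8) (2,3) (8,0) (10,5) (9,11)]:
  edge (0,8)–(2,3): clear
  edge (2,3)–(8,0): clear
  edge (8,0)–(10,5): clear
  edge (10,5)–(9,11): clear
  edge (9,11)–(0,8): clear
  midpoint (39/2,18) outside
  → clear
Obstacle 3 [(13,11) (14,1) (18,2) (24,7)]:
  edge (13,11)–(14,1): clear
  edge (14,1)–(18,2): clear
  edge (18,2)–(24,7): clear
  edge (24,7)–(13,11): clear
  midpoint (39/2,18) outside
  → clear
Obstacle 4 [(13,17) (15,14) (24,16) (22,23) (16,24)]:
  edge (13,17)–(15,14): clear
  edge (15,14)–(24,16): crosses AB
  edge (24,16)–(22,23): crosses AB
  edge (22,23)–(16,24): clear
  edge (16,24)–(13,17): clear
  → BLOCKED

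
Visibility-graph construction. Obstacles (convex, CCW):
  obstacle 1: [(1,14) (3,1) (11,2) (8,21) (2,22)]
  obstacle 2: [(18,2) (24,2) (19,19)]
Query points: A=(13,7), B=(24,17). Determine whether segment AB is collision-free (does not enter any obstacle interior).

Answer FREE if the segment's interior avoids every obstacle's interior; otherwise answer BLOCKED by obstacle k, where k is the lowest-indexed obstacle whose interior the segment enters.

Obstacle 1 [(1,14) (3,1) (11,2) (8,21) (2,22)]:
  edge (1,14)–(3,1): clear
  edge (3,1)–(11,2): clear
  edge (11,2)–(8,21): clear
  edge (8,21)–(2,22): clear
  edge (2,22)–(1,14): clear
  midpoint (37/2,12) outside
  → clear
Obstacle 2 [(18,2) (24,2) (19,19)]:
  edge (18,2)–(24,2): clear
  edge (24,2)–(19,19): crosses AB
  edge (19,19)–(18,2): crosses AB
  → BLOCKED

BLOCKED by obstacle 2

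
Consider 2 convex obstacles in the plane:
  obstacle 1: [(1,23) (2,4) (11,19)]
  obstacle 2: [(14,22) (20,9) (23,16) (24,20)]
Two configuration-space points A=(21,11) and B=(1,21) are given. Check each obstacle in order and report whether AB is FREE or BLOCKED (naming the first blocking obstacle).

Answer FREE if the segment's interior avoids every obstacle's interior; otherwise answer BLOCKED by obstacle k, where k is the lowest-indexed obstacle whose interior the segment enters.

Obstacle 1 [(1,23) (2,4) (11,19)]:
  edge (1,23)–(2,4): crosses AB
  edge (2,4)–(11,19): crosses AB
  edge (11,19)–(1,23): clear
  → BLOCKED
Obstacle 2 [(14,22) (20,9) (23,16) (24,20)]:
  edge (14,22)–(20,9): crosses AB
  edge (20,9)–(23,16): crosses AB
  edge (23,16)–(24,20): clear
  edge (24,20)–(14,22): clear
  → BLOCKED

BLOCKED by obstacle 1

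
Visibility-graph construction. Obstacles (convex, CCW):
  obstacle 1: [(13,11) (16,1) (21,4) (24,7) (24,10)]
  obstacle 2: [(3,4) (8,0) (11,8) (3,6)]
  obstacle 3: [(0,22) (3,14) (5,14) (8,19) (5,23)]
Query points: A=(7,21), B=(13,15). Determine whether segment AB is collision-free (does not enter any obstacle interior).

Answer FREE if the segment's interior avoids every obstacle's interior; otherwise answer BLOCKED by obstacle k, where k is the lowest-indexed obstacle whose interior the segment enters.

FREE

Obstacle 1 [(13,11) (16,1) (21,4) (24,7) (24,10)]:
  edge (13,11)–(16,1): clear
  edge (16,1)–(21,4): clear
  edge (21,4)–(24,7): clear
  edge (24,7)–(24,10): clear
  edge (24,10)–(13,11): clear
  midpoint (10,18) outside
  → clear
Obstacle 2 [(3,4) (8,0) (11,8) (3,6)]:
  edge (3,4)–(8,0): clear
  edge (8,0)–(11,8): clear
  edge (11,8)–(3,6): clear
  edge (3,6)–(3,4): clear
  midpoint (10,18) outside
  → clear
Obstacle 3 [(0,22) (3,14) (5,14) (8,19) (5,23)]:
  edge (0,22)–(3,14): clear
  edge (3,14)–(5,14): clear
  edge (5,14)–(8,19): clear
  edge (8,19)–(5,23): clear
  edge (5,23)–(0,22): clear
  midpoint (10,18) outside
  → clear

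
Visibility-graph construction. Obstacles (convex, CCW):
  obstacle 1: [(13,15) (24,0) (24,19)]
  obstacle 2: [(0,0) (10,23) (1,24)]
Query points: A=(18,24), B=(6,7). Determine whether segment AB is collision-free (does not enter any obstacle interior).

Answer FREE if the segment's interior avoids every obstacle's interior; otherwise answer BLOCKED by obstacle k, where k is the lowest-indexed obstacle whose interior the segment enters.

Obstacle 1 [(13,15) (24,0) (24,19)]:
  edge (13,15)–(24,0): clear
  edge (24,0)–(24,19): clear
  edge (24,19)–(13,15): clear
  midpoint (12,31/2) outside
  → clear
Obstacle 2 [(0,0) (10,23) (1,24)]:
  edge (0,0)–(10,23): clear
  edge (10,23)–(1,24): clear
  edge (1,24)–(0,0): clear
  midpoint (12,31/2) outside
  → clear

FREE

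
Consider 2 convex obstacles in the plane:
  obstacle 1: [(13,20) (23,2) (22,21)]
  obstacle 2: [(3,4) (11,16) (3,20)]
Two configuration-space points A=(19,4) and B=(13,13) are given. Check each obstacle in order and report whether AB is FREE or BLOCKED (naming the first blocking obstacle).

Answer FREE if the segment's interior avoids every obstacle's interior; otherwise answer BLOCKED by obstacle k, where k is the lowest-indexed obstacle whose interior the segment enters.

FREE

Obstacle 1 [(13,20) (23,2) (22,21)]:
  edge (13,20)–(23,2): clear
  edge (23,2)–(22,21): clear
  edge (22,21)–(13,20): clear
  midpoint (16,17/2) outside
  → clear
Obstacle 2 [(3,4) (11,16) (3,20)]:
  edge (3,4)–(11,16): clear
  edge (11,16)–(3,20): clear
  edge (3,20)–(3,4): clear
  midpoint (16,17/2) outside
  → clear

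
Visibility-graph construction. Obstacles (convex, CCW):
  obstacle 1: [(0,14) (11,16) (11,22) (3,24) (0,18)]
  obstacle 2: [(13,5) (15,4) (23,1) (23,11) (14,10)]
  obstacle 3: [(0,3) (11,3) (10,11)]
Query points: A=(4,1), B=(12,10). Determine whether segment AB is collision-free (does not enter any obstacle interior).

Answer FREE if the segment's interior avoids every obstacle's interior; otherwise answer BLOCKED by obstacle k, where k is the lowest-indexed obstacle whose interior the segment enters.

BLOCKED by obstacle 3

Obstacle 1 [(0,14) (11,16) (11,22) (3,24) (0,18)]:
  edge (0,14)–(11,16): clear
  edge (11,16)–(11,22): clear
  edge (11,22)–(3,24): clear
  edge (3,24)–(0,18): clear
  edge (0,18)–(0,14): clear
  midpoint (8,11/2) outside
  → clear
Obstacle 2 [(13,5) (15,4) (23,1) (23,11) (14,10)]:
  edge (13,5)–(15,4): clear
  edge (15,4)–(23,1): clear
  edge (23,1)–(23,11): clear
  edge (23,11)–(14,10): clear
  edge (14,10)–(13,5): clear
  midpoint (8,11/2) outside
  → clear
Obstacle 3 [(0,3) (11,3) (10,11)]:
  edge (0,3)–(11,3): crosses AB
  edge (11,3)–(10,11): crosses AB
  edge (10,11)–(0,3): clear
  → BLOCKED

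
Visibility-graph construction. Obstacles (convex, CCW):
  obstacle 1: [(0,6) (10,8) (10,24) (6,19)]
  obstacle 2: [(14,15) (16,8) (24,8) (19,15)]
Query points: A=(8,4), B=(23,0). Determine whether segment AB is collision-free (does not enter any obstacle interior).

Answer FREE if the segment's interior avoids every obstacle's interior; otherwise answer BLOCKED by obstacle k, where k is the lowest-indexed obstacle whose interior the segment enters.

Obstacle 1 [(0,6) (10,8) (10,24) (6,19)]:
  edge (0,6)–(10,8): clear
  edge (10,8)–(10,24): clear
  edge (10,24)–(6,19): clear
  edge (6,19)–(0,6): clear
  midpoint (31/2,2) outside
  → clear
Obstacle 2 [(14,15) (16,8) (24,8) (19,15)]:
  edge (14,15)–(16,8): clear
  edge (16,8)–(24,8): clear
  edge (24,8)–(19,15): clear
  edge (19,15)–(14,15): clear
  midpoint (31/2,2) outside
  → clear

FREE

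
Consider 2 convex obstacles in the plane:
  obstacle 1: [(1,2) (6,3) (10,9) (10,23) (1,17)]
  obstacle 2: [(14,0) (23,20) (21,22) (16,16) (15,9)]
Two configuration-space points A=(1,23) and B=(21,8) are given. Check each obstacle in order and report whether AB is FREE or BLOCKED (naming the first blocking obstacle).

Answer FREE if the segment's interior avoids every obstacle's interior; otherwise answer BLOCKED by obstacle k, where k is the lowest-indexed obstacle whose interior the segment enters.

Obstacle 1 [(1,2) (6,3) (10,9) (10,23) (1,17)]:
  edge (1,2)–(6,3): clear
  edge (6,3)–(10,9): clear
  edge (10,9)–(10,23): crosses AB
  edge (10,23)–(1,17): crosses AB
  edge (1,17)–(1,2): clear
  → BLOCKED
Obstacle 2 [(14,0) (23,20) (21,22) (16,16) (15,9)]:
  edge (14,0)–(23,20): crosses AB
  edge (23,20)–(21,22): clear
  edge (21,22)–(16,16): clear
  edge (16,16)–(15,9): crosses AB
  edge (15,9)–(14,0): clear
  → BLOCKED

BLOCKED by obstacle 1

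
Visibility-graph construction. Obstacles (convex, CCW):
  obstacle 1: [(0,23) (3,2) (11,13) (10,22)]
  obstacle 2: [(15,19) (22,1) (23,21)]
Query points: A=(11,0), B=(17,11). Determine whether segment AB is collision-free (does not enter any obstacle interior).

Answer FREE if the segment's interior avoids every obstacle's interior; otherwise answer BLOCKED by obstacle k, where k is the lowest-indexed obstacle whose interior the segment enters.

Obstacle 1 [(0,23) (3,2) (11,13) (10,22)]:
  edge (0,23)–(3,2): clear
  edge (3,2)–(11,13): clear
  edge (11,13)–(10,22): clear
  edge (10,22)–(0,23): clear
  midpoint (14,11/2) outside
  → clear
Obstacle 2 [(15,19) (22,1) (23,21)]:
  edge (15,19)–(22,1): clear
  edge (22,1)–(23,21): clear
  edge (23,21)–(15,19): clear
  midpoint (14,11/2) outside
  → clear

FREE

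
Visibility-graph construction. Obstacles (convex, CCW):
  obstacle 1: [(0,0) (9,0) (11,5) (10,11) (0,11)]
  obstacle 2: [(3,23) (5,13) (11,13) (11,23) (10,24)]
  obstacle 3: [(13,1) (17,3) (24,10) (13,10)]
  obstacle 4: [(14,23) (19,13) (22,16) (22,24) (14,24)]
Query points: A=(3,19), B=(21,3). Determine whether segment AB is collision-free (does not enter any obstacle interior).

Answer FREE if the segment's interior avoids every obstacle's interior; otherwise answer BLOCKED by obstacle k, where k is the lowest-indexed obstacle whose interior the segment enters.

Obstacle 1 [(0,0) (9,0) (11,5) (10,11) (0,11)]:
  edge (0,0)–(9,0): clear
  edge (9,0)–(11,5): clear
  edge (11,5)–(10,11): clear
  edge (10,11)–(0,11): clear
  edge (0,11)–(0,0): clear
  midpoint (12,11) outside
  → clear
Obstacle 2 [(3,23) (5,13) (11,13) (11,23) (10,24)]:
  edge (3,23)–(5,13): crosses AB
  edge (5,13)–(11,13): crosses AB
  edge (11,13)–(11,23): clear
  edge (11,23)–(10,24): clear
  edge (10,24)–(3,23): clear
  → BLOCKED
Obstacle 3 [(13,1) (17,3) (24,10) (13,10)]:
  edge (13,1)–(17,3): clear
  edge (17,3)–(24,10): crosses AB
  edge (24,10)–(13,10): crosses AB
  edge (13,10)–(13,1): clear
  → BLOCKED
Obstacle 4 [(14,23) (19,13) (22,16) (22,24) (14,24)]:
  edge (14,23)–(19,13): clear
  edge (19,13)–(22,16): clear
  edge (22,16)–(22,24): clear
  edge (22,24)–(14,24): clear
  edge (14,24)–(14,23): clear
  midpoint (12,11) outside
  → clear

BLOCKED by obstacle 2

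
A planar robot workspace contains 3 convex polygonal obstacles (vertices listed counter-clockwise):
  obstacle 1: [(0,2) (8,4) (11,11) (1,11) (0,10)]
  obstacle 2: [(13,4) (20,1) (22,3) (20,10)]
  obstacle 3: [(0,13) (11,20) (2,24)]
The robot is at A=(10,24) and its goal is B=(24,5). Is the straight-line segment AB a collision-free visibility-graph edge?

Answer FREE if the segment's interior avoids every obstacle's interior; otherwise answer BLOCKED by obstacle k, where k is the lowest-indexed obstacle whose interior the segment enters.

Obstacle 1 [(0,2) (8,4) (11,11) (1,11) (0,10)]:
  edge (0,2)–(8,4): clear
  edge (8,4)–(11,11): clear
  edge (11,11)–(1,11): clear
  edge (1,11)–(0,10): clear
  edge (0,10)–(0,2): clear
  midpoint (17,29/2) outside
  → clear
Obstacle 2 [(13,4) (20,1) (22,3) (20,10)]:
  edge (13,4)–(20,1): clear
  edge (20,1)–(22,3): clear
  edge (22,3)–(20,10): clear
  edge (20,10)–(13,4): clear
  midpoint (17,29/2) outside
  → clear
Obstacle 3 [(0,13) (11,20) (2,24)]:
  edge (0,13)–(11,20): clear
  edge (11,20)–(2,24): clear
  edge (2,24)–(0,13): clear
  midpoint (17,29/2) outside
  → clear

FREE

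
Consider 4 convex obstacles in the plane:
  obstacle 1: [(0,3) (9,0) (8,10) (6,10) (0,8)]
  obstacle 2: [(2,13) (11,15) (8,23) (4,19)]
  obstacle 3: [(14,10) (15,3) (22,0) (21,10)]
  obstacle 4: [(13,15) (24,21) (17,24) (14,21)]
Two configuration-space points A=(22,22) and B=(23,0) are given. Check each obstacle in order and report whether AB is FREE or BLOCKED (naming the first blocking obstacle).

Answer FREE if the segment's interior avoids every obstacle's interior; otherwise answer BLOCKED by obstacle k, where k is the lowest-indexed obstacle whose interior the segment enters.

Obstacle 1 [(0,3) (9,0) (8,10) (6,10) (0,8)]:
  edge (0,3)–(9,0): clear
  edge (9,0)–(8,10): clear
  edge (8,10)–(6,10): clear
  edge (6,10)–(0,8): clear
  edge (0,8)–(0,3): clear
  midpoint (45/2,11) outside
  → clear
Obstacle 2 [(2,13) (11,15) (8,23) (4,19)]:
  edge (2,13)–(11,15): clear
  edge (11,15)–(8,23): clear
  edge (8,23)–(4,19): clear
  edge (4,19)–(2,13): clear
  midpoint (45/2,11) outside
  → clear
Obstacle 3 [(14,10) (15,3) (22,0) (21,10)]:
  edge (14,10)–(15,3): clear
  edge (15,3)–(22,0): clear
  edge (22,0)–(21,10): clear
  edge (21,10)–(14,10): clear
  midpoint (45/2,11) outside
  → clear
Obstacle 4 [(13,15) (24,21) (17,24) (14,21)]:
  edge (13,15)–(24,21): crosses AB
  edge (24,21)–(17,24): crosses AB
  edge (17,24)–(14,21): clear
  edge (14,21)–(13,15): clear
  → BLOCKED

BLOCKED by obstacle 4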